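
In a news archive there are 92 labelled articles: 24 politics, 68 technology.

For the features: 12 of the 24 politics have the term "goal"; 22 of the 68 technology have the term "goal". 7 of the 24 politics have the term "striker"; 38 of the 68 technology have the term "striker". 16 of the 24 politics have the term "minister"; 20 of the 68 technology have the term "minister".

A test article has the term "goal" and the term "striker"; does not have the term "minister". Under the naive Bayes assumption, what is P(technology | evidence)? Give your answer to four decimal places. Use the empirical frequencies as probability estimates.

0.8815

politics: (24/92) × (12/24) × (7/24) × (8/24) ≈ 0.0126812
technology: (68/92) × (22/68) × (38/68) × (48/68) ≈ 0.0943283
P(technology | x) = 0.0943283 / 0.1070095 ≈ 0.8815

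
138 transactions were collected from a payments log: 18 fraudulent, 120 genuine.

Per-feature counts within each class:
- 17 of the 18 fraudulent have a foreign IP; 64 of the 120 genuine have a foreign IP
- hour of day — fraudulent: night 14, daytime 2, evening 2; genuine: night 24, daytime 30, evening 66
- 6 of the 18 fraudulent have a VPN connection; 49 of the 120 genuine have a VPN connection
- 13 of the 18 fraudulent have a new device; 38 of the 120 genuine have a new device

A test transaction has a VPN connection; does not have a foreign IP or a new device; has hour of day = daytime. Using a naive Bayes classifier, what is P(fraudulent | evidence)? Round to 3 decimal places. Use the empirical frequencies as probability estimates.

0.003

fraudulent: (18/138) × (1/18) × (2/18) × (6/18) × (5/18) ≈ 0.0000745512
genuine: (120/138) × (56/120) × (30/120) × (49/120) × (82/120) ≈ 0.0283072
P(fraudulent | x) = 0.0000745512 / 0.0283817512 ≈ 0.003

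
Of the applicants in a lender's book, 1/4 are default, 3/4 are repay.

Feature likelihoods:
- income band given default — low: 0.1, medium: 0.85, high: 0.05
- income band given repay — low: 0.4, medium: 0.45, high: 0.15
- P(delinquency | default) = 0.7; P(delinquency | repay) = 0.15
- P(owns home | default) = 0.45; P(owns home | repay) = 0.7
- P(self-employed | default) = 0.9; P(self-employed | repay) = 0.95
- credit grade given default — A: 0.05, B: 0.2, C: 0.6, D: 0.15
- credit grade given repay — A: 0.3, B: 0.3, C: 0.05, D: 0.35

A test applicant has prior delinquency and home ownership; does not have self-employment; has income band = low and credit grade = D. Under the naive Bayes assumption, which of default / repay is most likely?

repay

default: 0.25 × 0.1 × 0.7 × 0.45 × (1−0.9) × 0.15 = 0.000118125
repay: 0.75 × 0.4 × 0.15 × 0.7 × (1−0.95) × 0.35 = 0.00055125
Highest score → repay.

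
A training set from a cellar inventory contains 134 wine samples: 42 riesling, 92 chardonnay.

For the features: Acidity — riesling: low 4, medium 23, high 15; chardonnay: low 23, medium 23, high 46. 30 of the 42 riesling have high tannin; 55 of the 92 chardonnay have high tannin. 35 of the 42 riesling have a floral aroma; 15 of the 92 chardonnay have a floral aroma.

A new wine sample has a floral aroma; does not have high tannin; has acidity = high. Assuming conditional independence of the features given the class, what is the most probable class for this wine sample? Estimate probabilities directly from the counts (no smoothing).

riesling: (42/134) × (15/42) × (12/42) × (35/42) ≈ 0.0266525
chardonnay: (92/134) × (46/92) × (37/92) × (15/92) ≈ 0.0225097
Highest score → riesling.

riesling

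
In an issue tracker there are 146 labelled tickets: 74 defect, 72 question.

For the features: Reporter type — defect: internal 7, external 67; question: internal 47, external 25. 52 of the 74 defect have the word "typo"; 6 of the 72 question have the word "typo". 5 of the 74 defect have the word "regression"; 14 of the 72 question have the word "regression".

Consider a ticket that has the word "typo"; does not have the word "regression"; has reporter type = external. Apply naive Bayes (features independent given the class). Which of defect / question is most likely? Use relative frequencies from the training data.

defect: (74/146) × (67/74) × (52/74) × (69/74) ≈ 0.300684
question: (72/146) × (25/72) × (6/72) × (58/72) ≈ 0.0114948
Highest score → defect.

defect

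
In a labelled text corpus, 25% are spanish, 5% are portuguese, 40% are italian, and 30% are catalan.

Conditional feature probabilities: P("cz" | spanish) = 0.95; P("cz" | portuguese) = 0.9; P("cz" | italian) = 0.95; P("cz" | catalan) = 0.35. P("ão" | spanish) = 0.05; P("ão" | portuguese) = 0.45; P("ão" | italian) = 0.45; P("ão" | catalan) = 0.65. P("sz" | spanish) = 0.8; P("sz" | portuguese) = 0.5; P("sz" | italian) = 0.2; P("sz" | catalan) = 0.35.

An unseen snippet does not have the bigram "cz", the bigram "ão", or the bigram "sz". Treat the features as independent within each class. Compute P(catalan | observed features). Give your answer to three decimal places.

spanish: 0.25 × (1−0.95) × (1−0.05) × (1−0.8) = 0.002375
portuguese: 0.05 × (1−0.9) × (1−0.45) × (1−0.5) = 0.001375
italian: 0.4 × (1−0.95) × (1−0.45) × (1−0.2) = 0.0088
catalan: 0.3 × (1−0.35) × (1−0.65) × (1−0.35) = 0.0443625
P(catalan | x) = 0.0443625 / 0.0569125 ≈ 0.779

0.779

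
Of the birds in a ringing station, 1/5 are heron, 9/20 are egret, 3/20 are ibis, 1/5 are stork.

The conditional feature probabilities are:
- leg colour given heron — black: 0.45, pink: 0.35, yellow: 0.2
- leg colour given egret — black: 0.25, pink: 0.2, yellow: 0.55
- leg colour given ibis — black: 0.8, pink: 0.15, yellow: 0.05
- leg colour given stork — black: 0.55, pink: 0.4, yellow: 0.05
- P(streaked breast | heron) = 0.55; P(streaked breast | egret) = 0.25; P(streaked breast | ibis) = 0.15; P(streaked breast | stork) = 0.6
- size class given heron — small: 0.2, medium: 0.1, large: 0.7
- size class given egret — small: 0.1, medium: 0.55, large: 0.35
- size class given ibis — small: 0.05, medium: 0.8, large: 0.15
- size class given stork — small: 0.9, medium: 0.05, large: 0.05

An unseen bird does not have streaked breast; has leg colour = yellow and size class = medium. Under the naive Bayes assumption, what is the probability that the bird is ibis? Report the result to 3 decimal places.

0.047

heron: 0.2 × 0.2 × (1−0.55) × 0.1 = 0.0018
egret: 0.45 × 0.55 × (1−0.25) × 0.55 = 0.10209375
ibis: 0.15 × 0.05 × (1−0.15) × 0.8 = 0.0051
stork: 0.2 × 0.05 × (1−0.6) × 0.05 = 0.0002
P(ibis | x) = 0.0051 / 0.10919375 ≈ 0.047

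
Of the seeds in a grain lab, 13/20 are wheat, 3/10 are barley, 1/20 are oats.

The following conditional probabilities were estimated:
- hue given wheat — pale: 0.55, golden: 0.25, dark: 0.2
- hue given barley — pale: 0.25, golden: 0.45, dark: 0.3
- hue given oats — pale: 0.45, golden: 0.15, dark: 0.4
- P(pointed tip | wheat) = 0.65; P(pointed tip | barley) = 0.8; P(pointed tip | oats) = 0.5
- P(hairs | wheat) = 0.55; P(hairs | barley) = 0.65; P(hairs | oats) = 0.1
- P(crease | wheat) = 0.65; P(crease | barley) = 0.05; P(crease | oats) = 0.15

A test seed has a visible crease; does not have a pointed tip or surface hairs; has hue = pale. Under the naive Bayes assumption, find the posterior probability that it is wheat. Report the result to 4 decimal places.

wheat: 0.65 × 0.55 × (1−0.65) × (1−0.55) × 0.65 = 0.0365990625
barley: 0.3 × 0.25 × (1−0.8) × (1−0.65) × 0.05 = 0.0002625
oats: 0.05 × 0.45 × (1−0.5) × (1−0.1) × 0.15 = 0.00151875
P(wheat | x) = 0.0365990625 / 0.0383803125 ≈ 0.9536

0.9536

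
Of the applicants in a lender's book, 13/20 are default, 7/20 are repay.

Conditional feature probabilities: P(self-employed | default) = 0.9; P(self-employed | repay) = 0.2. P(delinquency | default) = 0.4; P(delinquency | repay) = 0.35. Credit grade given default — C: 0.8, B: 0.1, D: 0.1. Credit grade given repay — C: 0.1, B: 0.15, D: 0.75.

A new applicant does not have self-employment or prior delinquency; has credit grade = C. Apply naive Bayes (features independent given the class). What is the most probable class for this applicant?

default: 0.65 × (1−0.9) × (1−0.4) × 0.8 = 0.0312
repay: 0.35 × (1−0.2) × (1−0.35) × 0.1 = 0.0182
Highest score → default.

default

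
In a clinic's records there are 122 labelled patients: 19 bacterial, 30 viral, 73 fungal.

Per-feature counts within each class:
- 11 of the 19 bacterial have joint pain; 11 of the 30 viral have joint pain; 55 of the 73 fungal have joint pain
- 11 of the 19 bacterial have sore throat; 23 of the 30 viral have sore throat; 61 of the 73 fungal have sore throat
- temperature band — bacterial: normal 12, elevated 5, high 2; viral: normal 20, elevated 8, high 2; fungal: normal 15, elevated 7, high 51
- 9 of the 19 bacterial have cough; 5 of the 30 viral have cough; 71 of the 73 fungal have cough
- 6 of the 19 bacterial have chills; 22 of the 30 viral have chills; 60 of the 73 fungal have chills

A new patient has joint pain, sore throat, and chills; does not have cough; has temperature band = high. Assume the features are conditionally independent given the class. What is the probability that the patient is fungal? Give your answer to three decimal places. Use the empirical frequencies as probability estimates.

bacterial: (19/122) × (11/19) × (11/19) × (2/19) × (10/19) × (6/19) ≈ 0.000913256
viral: (30/122) × (11/30) × (23/30) × (2/30) × (25/30) × (22/30) ≈ 0.00281623
fungal: (73/122) × (55/73) × (61/73) × (51/73) × (2/73) × (60/73) ≈ 0.00592642
P(fungal | x) = 0.00592642 / 0.009655906 ≈ 0.614

0.614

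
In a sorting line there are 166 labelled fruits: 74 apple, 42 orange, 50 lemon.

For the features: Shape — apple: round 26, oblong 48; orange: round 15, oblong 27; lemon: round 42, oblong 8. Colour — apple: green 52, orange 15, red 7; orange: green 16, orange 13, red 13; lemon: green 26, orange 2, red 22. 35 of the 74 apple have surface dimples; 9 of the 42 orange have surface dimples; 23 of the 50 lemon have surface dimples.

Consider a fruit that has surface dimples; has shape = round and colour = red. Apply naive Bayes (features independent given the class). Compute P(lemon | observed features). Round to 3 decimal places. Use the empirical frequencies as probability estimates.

0.798

apple: (74/166) × (26/74) × (7/74) × (35/74) ≈ 0.00700758
orange: (42/166) × (15/42) × (13/42) × (9/42) ≈ 0.00599336
lemon: (50/166) × (42/50) × (22/50) × (23/50) ≈ 0.0512096
P(lemon | x) = 0.0512096 / 0.06421054 ≈ 0.798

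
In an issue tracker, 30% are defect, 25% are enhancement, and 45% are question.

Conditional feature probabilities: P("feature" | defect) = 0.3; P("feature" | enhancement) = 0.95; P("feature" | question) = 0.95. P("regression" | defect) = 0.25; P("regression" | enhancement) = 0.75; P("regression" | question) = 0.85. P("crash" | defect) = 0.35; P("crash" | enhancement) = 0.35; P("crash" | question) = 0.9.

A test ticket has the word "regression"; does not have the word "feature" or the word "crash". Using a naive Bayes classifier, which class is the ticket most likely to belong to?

defect

defect: 0.3 × (1−0.3) × 0.25 × (1−0.35) = 0.034125
enhancement: 0.25 × (1−0.95) × 0.75 × (1−0.35) = 0.00609375
question: 0.45 × (1−0.95) × 0.85 × (1−0.9) = 0.0019125
Highest score → defect.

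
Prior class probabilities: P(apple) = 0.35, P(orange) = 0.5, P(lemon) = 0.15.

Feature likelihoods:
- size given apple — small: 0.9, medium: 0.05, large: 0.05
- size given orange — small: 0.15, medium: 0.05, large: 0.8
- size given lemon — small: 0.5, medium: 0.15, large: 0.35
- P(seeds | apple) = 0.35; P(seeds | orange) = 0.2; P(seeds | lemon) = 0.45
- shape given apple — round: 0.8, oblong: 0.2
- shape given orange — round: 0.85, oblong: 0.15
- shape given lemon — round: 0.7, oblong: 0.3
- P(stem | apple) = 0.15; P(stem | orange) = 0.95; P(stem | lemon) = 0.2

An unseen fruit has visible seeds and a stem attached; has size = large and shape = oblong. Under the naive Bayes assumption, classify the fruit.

apple: 0.35 × 0.05 × 0.35 × 0.2 × 0.15 = 0.00018375
orange: 0.5 × 0.8 × 0.2 × 0.15 × 0.95 = 0.0114
lemon: 0.15 × 0.35 × 0.45 × 0.3 × 0.2 = 0.0014175
Highest score → orange.

orange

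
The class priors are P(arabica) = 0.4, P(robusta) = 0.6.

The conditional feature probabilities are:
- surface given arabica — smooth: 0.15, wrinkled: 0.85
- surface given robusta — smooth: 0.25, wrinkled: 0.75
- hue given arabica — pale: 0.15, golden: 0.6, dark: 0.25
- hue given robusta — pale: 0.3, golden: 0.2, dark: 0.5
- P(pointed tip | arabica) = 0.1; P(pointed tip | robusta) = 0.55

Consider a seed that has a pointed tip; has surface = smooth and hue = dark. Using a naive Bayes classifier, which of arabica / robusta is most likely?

arabica: 0.4 × 0.15 × 0.25 × 0.1 = 0.0015
robusta: 0.6 × 0.25 × 0.5 × 0.55 = 0.04125
Highest score → robusta.

robusta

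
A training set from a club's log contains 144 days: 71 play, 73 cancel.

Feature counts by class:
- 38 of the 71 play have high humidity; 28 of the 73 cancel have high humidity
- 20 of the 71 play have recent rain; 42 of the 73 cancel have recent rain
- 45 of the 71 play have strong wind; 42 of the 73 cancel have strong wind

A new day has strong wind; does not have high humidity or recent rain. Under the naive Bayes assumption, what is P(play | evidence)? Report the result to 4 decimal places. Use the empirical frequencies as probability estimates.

play: (71/144) × (33/71) × (51/71) × (45/71) ≈ 0.104332
cancel: (73/144) × (45/73) × (31/73) × (42/73) ≈ 0.0763511
P(play | x) = 0.104332 / 0.1806831 ≈ 0.5774

0.5774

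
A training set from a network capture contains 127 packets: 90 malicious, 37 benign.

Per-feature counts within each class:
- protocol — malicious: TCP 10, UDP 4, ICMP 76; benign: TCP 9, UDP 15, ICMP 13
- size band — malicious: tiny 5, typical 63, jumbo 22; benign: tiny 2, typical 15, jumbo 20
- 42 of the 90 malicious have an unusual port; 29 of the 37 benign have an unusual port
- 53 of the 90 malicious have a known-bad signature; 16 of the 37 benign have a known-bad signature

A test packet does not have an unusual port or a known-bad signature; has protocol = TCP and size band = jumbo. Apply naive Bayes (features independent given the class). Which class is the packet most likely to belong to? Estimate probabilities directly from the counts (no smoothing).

malicious: (90/127) × (10/90) × (22/90) × (48/90) × (37/90) ≈ 0.00422021
benign: (37/127) × (9/37) × (20/37) × (8/37) × (21/37) ≈ 0.00470081
Highest score → benign.

benign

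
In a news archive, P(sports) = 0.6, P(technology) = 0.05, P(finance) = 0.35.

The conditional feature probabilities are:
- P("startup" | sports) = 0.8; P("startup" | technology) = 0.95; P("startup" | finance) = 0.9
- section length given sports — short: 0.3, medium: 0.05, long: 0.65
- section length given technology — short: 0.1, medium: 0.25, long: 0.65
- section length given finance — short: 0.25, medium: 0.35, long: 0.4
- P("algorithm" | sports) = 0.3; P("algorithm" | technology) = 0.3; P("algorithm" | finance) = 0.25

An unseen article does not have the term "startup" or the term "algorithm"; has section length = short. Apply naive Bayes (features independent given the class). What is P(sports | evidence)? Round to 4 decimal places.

0.7890

sports: 0.6 × (1−0.8) × 0.3 × (1−0.3) = 0.0252
technology: 0.05 × (1−0.95) × 0.1 × (1−0.3) = 0.000175
finance: 0.35 × (1−0.9) × 0.25 × (1−0.25) = 0.0065625
P(sports | x) = 0.0252 / 0.0319375 ≈ 0.7890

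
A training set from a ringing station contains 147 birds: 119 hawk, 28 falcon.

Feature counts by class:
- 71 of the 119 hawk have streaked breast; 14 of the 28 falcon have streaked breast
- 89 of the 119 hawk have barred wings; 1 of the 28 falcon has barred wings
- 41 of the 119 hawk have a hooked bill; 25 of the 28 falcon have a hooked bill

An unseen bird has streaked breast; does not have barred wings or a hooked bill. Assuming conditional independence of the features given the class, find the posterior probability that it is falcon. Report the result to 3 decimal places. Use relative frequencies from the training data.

0.110

hawk: (119/147) × (71/119) × (30/119) × (78/119) ≈ 0.079811
falcon: (28/147) × (14/28) × (27/28) × (3/28) ≈ 0.00983965
P(falcon | x) = 0.00983965 / 0.08965065 ≈ 0.110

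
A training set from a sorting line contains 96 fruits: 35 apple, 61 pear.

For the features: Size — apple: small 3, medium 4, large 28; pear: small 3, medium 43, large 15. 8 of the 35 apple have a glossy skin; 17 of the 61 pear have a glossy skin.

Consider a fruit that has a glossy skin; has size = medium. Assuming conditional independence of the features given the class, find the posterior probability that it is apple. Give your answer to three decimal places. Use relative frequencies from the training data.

apple: (35/96) × (4/35) × (8/35) ≈ 0.00952381
pear: (61/96) × (43/61) × (17/61) ≈ 0.124829
P(apple | x) = 0.00952381 / 0.13435281 ≈ 0.071

0.071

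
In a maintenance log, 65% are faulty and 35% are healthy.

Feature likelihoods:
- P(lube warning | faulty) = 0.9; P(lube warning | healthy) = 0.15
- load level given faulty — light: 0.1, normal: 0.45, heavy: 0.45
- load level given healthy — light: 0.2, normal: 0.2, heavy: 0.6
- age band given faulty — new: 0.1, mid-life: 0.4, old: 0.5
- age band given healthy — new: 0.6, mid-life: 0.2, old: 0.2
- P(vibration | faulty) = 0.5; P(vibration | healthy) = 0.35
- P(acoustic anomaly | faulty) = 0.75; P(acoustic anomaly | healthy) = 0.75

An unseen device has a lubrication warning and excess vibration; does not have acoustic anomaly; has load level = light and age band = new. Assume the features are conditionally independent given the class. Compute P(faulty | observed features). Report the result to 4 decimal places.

0.5702

faulty: 0.65 × 0.9 × 0.1 × 0.1 × 0.5 × (1−0.75) = 0.00073125
healthy: 0.35 × 0.15 × 0.2 × 0.6 × 0.35 × (1−0.75) = 0.00055125
P(faulty | x) = 0.00073125 / 0.0012825 ≈ 0.5702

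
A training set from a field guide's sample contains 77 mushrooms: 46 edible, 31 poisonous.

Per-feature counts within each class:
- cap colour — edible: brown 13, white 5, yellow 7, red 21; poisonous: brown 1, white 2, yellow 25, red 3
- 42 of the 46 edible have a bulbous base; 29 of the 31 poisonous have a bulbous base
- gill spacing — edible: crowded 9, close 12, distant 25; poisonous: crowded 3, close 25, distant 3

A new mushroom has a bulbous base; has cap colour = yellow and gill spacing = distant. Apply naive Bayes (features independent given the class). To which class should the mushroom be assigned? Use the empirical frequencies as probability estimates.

edible: (46/77) × (7/46) × (42/46) × (25/46) ≈ 0.0451108
poisonous: (31/77) × (25/31) × (29/31) × (3/31) ≈ 0.0293931
Highest score → edible.

edible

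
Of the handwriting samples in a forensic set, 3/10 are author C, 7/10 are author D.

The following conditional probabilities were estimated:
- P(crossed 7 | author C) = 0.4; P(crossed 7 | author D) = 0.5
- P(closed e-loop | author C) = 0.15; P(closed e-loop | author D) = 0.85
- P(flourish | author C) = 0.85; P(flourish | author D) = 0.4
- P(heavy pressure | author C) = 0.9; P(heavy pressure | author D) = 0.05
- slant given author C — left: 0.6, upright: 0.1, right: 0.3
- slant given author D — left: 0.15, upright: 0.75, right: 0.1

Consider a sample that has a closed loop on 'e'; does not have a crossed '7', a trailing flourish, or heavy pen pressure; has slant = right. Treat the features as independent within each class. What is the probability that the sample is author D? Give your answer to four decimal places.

author C: 0.3 × (1−0.4) × 0.15 × (1−0.85) × (1−0.9) × 0.3 = 0.0001215
author D: 0.7 × (1−0.5) × 0.85 × (1−0.4) × (1−0.05) × 0.1 = 0.0169575
P(author D | x) = 0.0169575 / 0.017079 ≈ 0.9929

0.9929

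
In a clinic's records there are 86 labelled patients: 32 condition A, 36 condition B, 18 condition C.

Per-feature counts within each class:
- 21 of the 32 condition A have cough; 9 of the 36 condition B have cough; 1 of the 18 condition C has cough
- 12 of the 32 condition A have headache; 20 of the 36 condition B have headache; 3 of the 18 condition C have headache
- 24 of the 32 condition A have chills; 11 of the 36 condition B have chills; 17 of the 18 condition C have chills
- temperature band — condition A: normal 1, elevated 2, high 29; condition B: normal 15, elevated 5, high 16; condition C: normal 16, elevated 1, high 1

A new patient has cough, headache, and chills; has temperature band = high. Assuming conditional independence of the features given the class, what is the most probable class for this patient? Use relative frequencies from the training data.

condition A

condition A: (32/86) × (21/32) × (12/32) × (24/32) × (29/32) ≈ 0.0622388
condition B: (36/86) × (9/36) × (20/36) × (11/36) × (16/36) ≈ 0.00789549
condition C: (18/86) × (1/18) × (3/18) × (17/18) × (1/18) ≈ 0.000101684
Highest score → condition A.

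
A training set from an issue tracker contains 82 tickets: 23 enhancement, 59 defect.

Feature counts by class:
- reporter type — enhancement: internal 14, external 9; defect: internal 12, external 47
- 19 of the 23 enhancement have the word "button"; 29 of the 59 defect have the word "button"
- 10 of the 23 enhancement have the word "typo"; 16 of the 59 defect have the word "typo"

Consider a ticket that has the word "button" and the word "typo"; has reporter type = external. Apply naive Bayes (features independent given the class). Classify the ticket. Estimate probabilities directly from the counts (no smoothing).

defect

enhancement: (23/82) × (9/23) × (19/23) × (10/23) ≈ 0.0394209
defect: (59/82) × (47/59) × (29/59) × (16/59) ≈ 0.0764008
Highest score → defect.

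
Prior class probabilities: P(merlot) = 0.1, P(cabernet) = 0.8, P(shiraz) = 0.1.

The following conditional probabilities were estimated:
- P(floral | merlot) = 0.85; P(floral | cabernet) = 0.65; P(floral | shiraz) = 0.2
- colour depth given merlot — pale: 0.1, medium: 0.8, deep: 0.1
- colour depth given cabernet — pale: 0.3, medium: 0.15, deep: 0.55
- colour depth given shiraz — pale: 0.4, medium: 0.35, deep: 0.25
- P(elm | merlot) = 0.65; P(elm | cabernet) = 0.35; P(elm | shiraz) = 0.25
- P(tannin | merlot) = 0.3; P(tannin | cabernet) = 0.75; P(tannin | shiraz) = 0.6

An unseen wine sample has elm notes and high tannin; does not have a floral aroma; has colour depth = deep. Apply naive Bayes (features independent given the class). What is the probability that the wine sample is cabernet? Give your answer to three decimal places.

0.925

merlot: 0.1 × (1−0.85) × 0.1 × 0.65 × 0.3 = 0.0002925
cabernet: 0.8 × (1−0.65) × 0.55 × 0.35 × 0.75 = 0.040425
shiraz: 0.1 × (1−0.2) × 0.25 × 0.25 × 0.6 = 0.003
P(cabernet | x) = 0.040425 / 0.0437175 ≈ 0.925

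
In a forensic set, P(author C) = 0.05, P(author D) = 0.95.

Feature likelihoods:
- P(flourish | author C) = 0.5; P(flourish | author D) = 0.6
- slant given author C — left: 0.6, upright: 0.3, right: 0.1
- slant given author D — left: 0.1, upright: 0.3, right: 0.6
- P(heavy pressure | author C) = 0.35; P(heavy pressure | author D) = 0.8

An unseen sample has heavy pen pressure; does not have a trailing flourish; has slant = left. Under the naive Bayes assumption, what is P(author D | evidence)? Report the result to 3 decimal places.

author C: 0.05 × (1−0.5) × 0.6 × 0.35 = 0.00525
author D: 0.95 × (1−0.6) × 0.1 × 0.8 = 0.0304
P(author D | x) = 0.0304 / 0.03565 ≈ 0.853

0.853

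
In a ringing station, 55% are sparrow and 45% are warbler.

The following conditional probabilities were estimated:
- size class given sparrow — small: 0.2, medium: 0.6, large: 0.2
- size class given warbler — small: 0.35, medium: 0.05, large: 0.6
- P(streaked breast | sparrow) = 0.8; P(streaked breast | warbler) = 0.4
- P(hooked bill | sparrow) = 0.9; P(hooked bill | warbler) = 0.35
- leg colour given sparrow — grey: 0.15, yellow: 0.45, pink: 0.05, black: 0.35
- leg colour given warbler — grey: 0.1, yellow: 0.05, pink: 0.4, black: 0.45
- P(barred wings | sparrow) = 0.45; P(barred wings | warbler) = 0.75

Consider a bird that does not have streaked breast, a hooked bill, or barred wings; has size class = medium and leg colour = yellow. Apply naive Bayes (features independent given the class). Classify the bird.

sparrow

sparrow: 0.55 × 0.6 × (1−0.8) × (1−0.9) × 0.45 × (1−0.45) = 0.0016335
warbler: 0.45 × 0.05 × (1−0.4) × (1−0.35) × 0.05 × (1−0.75) = 0.0001096875
Highest score → sparrow.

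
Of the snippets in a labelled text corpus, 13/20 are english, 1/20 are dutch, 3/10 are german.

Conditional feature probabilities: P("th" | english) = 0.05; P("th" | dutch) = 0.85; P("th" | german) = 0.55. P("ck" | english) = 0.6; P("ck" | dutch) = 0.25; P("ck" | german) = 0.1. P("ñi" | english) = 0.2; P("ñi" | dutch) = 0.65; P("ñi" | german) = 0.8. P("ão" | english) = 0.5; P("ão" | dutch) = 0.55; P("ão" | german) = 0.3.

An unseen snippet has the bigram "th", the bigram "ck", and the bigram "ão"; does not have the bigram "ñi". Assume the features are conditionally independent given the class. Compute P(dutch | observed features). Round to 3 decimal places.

0.189

english: 0.65 × 0.05 × 0.6 × (1−0.2) × 0.5 = 0.0078
dutch: 0.05 × 0.85 × 0.25 × (1−0.65) × 0.55 = 0.0020453125
german: 0.3 × 0.55 × 0.1 × (1−0.8) × 0.3 = 0.00099
P(dutch | x) = 0.0020453125 / 0.0108353125 ≈ 0.189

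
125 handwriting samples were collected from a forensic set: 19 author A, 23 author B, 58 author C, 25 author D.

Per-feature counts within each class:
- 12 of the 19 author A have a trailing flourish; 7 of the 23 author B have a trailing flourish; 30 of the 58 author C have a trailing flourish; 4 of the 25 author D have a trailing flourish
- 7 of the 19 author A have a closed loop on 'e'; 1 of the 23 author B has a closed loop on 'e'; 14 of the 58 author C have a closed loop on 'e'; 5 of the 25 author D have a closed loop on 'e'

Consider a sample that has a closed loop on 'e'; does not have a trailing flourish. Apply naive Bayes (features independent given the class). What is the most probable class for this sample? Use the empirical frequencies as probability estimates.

author A: (19/125) × (7/19) × (7/19) ≈ 0.0206316
author B: (23/125) × (16/23) × (1/23) ≈ 0.00556522
author C: (58/125) × (28/58) × (14/58) ≈ 0.054069
author D: (25/125) × (21/25) × (5/25) = 0.0336
Highest score → author C.

author C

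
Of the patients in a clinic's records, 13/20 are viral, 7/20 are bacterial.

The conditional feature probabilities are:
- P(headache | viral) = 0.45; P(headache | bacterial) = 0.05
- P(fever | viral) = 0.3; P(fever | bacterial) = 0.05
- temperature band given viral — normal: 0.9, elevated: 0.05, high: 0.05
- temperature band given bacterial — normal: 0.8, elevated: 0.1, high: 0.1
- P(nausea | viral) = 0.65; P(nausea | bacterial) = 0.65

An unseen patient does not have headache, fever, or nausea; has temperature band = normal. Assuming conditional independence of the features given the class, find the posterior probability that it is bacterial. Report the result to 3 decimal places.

0.529

viral: 0.65 × (1−0.45) × (1−0.3) × 0.9 × (1−0.65) = 0.07882875
bacterial: 0.35 × (1−0.05) × (1−0.05) × 0.8 × (1−0.65) = 0.088445
P(bacterial | x) = 0.088445 / 0.16727375 ≈ 0.529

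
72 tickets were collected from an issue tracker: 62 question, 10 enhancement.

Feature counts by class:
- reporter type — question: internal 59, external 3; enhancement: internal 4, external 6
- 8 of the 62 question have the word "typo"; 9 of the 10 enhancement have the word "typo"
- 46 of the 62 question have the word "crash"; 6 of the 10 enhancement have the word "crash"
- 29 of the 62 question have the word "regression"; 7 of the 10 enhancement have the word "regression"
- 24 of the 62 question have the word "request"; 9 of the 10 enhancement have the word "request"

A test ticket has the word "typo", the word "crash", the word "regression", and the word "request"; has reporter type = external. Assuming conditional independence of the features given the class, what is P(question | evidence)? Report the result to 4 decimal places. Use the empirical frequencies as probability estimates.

0.0248

question: (62/72) × (3/62) × (8/62) × (46/62) × (29/62) × (24/62) ≈ 0.000722236
enhancement: (10/72) × (6/10) × (9/10) × (6/10) × (7/10) × (9/10) = 0.02835
P(question | x) = 0.000722236 / 0.029072236 ≈ 0.0248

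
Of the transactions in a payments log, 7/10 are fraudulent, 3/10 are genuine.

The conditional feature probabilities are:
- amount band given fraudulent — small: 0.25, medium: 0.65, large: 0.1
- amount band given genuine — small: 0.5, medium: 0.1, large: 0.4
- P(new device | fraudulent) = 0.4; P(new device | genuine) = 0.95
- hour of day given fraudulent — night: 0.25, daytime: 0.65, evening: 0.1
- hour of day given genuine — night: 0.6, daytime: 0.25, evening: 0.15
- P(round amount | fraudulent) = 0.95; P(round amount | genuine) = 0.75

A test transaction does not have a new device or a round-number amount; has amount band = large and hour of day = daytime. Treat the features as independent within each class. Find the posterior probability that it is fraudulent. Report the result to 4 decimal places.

fraudulent: 0.7 × 0.1 × (1−0.4) × 0.65 × (1−0.95) = 0.001365
genuine: 0.3 × 0.4 × (1−0.95) × 0.25 × (1−0.75) = 0.000375
P(fraudulent | x) = 0.001365 / 0.00174 ≈ 0.7845

0.7845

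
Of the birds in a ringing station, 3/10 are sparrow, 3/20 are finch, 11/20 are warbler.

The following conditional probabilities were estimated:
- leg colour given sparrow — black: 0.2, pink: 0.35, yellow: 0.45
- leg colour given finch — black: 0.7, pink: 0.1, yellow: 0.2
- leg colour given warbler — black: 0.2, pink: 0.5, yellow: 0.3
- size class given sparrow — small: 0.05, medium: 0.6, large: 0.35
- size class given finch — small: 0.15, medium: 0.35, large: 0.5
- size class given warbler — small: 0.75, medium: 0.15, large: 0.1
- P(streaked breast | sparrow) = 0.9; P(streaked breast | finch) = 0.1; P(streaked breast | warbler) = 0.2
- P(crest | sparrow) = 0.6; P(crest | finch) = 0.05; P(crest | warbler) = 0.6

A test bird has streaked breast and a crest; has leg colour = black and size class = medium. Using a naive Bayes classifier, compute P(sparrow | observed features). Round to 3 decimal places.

0.900

sparrow: 0.3 × 0.2 × 0.6 × 0.9 × 0.6 = 0.01944
finch: 0.15 × 0.7 × 0.35 × 0.1 × 0.05 = 0.00018375
warbler: 0.55 × 0.2 × 0.15 × 0.2 × 0.6 = 0.00198
P(sparrow | x) = 0.01944 / 0.02160375 ≈ 0.900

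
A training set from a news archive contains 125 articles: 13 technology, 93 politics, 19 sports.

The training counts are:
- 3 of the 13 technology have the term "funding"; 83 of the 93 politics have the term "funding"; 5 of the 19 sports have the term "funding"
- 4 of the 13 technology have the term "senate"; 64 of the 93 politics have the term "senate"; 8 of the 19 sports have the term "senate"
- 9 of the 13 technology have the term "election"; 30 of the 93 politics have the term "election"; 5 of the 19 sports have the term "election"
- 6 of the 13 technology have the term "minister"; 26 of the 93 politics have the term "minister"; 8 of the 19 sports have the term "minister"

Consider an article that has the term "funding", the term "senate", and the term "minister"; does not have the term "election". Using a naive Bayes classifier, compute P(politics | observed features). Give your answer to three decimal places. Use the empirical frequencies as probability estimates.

0.932

technology: (13/125) × (3/13) × (4/13) × (4/13) × (6/13) ≈ 0.0010487
politics: (93/125) × (83/93) × (64/93) × (63/93) × (26/93) ≈ 0.0865392
sports: (19/125) × (5/19) × (8/19) × (14/19) × (8/19) ≈ 0.00522525
P(politics | x) = 0.0865392 / 0.09281315 ≈ 0.932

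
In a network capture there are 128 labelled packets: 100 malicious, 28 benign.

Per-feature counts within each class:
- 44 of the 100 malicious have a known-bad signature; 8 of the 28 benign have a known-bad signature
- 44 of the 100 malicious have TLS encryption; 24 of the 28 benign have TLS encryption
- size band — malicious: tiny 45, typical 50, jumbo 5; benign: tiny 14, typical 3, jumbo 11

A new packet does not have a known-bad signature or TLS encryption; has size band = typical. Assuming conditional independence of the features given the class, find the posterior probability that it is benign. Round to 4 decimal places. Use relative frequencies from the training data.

malicious: (100/128) × (56/100) × (56/100) × (50/100) = 0.1225
benign: (28/128) × (20/28) × (4/28) × (3/28) ≈ 0.00239158
P(benign | x) = 0.00239158 / 0.12489158 ≈ 0.0191

0.0191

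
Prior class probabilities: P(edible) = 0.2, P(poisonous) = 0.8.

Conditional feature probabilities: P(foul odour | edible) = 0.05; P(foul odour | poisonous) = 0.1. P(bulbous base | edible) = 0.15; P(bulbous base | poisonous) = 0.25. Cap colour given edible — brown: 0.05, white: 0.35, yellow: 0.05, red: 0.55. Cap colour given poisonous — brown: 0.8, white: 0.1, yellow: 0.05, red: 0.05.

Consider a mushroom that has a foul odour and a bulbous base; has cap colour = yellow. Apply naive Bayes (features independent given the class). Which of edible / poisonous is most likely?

edible: 0.2 × 0.05 × 0.15 × 0.05 = 0.000075
poisonous: 0.8 × 0.1 × 0.25 × 0.05 = 0.001
Highest score → poisonous.

poisonous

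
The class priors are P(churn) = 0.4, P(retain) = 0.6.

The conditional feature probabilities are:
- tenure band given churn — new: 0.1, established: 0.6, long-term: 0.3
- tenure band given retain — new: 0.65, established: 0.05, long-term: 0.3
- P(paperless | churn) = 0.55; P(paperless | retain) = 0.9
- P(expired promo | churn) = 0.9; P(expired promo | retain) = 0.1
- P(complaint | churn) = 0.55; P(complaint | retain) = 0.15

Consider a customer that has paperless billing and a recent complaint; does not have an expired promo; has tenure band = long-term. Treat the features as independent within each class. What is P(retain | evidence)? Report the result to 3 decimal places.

0.858

churn: 0.4 × 0.3 × 0.55 × (1−0.9) × 0.55 = 0.00363
retain: 0.6 × 0.3 × 0.9 × (1−0.1) × 0.15 = 0.02187
P(retain | x) = 0.02187 / 0.0255 ≈ 0.858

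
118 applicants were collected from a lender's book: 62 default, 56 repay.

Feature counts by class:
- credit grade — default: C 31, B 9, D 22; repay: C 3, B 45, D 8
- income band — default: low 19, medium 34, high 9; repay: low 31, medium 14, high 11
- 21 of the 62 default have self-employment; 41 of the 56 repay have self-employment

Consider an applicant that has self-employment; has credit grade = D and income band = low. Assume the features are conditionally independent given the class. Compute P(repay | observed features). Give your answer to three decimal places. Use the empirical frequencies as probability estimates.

0.587

default: (62/118) × (22/62) × (19/62) × (21/62) ≈ 0.0193522
repay: (56/118) × (8/56) × (31/56) × (41/56) ≈ 0.0274775
P(repay | x) = 0.0274775 / 0.0468297 ≈ 0.587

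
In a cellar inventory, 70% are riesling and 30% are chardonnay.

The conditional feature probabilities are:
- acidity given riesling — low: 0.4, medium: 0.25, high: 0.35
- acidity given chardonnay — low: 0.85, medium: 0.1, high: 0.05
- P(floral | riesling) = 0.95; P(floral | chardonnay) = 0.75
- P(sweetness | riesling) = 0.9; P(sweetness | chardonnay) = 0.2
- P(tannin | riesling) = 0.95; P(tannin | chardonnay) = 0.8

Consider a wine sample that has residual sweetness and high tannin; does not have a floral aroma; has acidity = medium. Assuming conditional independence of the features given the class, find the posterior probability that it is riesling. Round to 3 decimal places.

0.862

riesling: 0.7 × 0.25 × (1−0.95) × 0.9 × 0.95 = 0.00748125
chardonnay: 0.3 × 0.1 × (1−0.75) × 0.2 × 0.8 = 0.0012
P(riesling | x) = 0.00748125 / 0.00868125 ≈ 0.862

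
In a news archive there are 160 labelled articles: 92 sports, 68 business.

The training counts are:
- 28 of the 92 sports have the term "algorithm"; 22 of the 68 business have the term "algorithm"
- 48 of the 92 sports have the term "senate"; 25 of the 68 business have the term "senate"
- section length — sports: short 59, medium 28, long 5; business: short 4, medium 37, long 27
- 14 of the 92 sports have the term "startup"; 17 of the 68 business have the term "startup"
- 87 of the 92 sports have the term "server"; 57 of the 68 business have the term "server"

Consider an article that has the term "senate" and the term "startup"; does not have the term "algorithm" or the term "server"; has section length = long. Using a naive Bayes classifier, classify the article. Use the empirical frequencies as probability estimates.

sports: (92/160) × (64/92) × (48/92) × (5/92) × (14/92) × (5/92) ≈ 0.0000938033
business: (68/160) × (46/68) × (25/68) × (27/68) × (17/68) × (11/68) ≈ 0.00169726
Highest score → business.

business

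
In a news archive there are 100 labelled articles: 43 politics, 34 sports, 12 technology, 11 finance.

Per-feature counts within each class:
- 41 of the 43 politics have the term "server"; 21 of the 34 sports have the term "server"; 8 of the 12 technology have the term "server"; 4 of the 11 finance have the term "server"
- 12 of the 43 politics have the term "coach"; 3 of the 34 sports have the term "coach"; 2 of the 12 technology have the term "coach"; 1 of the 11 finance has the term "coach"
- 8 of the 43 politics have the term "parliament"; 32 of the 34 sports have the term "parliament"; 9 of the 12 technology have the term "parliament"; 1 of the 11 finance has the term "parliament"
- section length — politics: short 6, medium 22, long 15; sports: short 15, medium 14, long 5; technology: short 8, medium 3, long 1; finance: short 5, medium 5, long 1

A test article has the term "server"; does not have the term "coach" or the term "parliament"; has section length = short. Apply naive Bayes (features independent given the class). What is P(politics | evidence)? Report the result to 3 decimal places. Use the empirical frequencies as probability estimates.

0.519

politics: (43/100) × (41/43) × (31/43) × (35/43) × (6/43) ≈ 0.0335706
sports: (34/100) × (21/34) × (31/34) × (2/34) × (15/34) ≈ 0.00496896
technology: (12/100) × (8/12) × (10/12) × (3/12) × (8/12) ≈ 0.0111111
finance: (11/100) × (4/11) × (10/11) × (10/11) × (5/11) ≈ 0.0150263
P(politics | x) = 0.0335706 / 0.06467696 ≈ 0.519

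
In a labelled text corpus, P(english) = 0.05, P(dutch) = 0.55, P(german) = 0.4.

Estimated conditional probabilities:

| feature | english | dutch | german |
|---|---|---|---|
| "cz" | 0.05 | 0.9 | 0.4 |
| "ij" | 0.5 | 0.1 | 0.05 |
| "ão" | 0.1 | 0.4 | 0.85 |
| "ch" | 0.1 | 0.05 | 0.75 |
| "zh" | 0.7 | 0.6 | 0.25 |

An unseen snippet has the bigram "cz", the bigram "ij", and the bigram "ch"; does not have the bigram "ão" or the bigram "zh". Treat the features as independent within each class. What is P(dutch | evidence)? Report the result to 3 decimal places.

english: 0.05 × 0.05 × 0.5 × (1−0.1) × 0.1 × (1−0.7) = 0.00003375
dutch: 0.55 × 0.9 × 0.1 × (1−0.4) × 0.05 × (1−0.6) = 0.000594
german: 0.4 × 0.4 × 0.05 × (1−0.85) × 0.75 × (1−0.25) = 0.000675
P(dutch | x) = 0.000594 / 0.00130275 ≈ 0.456

0.456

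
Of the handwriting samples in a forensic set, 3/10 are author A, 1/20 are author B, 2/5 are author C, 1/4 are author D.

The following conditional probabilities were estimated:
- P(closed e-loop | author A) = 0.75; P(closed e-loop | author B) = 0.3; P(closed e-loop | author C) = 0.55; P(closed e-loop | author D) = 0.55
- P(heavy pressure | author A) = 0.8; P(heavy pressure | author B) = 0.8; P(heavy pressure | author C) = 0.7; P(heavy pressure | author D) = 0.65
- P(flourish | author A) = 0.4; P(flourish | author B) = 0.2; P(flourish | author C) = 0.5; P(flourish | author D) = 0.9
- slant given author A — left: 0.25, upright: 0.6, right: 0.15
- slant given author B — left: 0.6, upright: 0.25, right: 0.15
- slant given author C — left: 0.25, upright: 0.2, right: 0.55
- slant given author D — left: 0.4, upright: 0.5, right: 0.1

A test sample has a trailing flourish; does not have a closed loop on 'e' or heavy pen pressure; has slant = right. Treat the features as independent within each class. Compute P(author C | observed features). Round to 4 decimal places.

0.7614

author A: 0.3 × (1−0.75) × (1−0.8) × 0.4 × 0.15 = 0.0009
author B: 0.05 × (1−0.3) × (1−0.8) × 0.2 × 0.15 = 0.00021
author C: 0.4 × (1−0.55) × (1−0.7) × 0.5 × 0.55 = 0.01485
author D: 0.25 × (1−0.55) × (1−0.65) × 0.9 × 0.1 = 0.00354375
P(author C | x) = 0.01485 / 0.01950375 ≈ 0.7614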